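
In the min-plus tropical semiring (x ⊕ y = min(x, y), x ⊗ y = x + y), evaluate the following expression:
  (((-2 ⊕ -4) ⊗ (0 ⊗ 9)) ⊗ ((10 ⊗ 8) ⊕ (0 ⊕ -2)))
(((-2 ⊕ -4) ⊗ (0 ⊗ 9)) ⊗ ((10 ⊗ 8) ⊕ (0 ⊕ -2))) = 3

Expand innermost to outermost. Recall ⊕ takes the minimum of its arguments and ⊗ takes their sum. Working out the expression (((-2 ⊕ -4) ⊗ (0 ⊗ 9)) ⊗ ((10 ⊗ 8) ⊕ (0 ⊕ -2))) gives 3.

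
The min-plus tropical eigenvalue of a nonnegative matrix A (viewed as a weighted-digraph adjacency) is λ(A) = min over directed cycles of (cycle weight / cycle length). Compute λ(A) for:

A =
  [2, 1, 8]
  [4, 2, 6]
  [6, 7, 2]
λ(A) = 2

Enumerate directed cycles and compute their means (weight / length). Sample:
  cycle 0 → 0: weight = 2, length = 1, mean = 2/1 ≈ 2.000
  cycle 1 → 1: weight = 2, length = 1, mean = 2/1 ≈ 2.000
  cycle 2 → 2: weight = 2, length = 1, mean = 2/1 ≈ 2.000
  cycle 0 → 1 → 0: weight = 5, length = 2, mean = 5/2 ≈ 2.500
  cycle 0 → 2 → 0: weight = 14, length = 2, mean = 14/2 ≈ 7.000
  cycle 1 → 0 → 1: weight = 5, length = 2, mean = 5/2 ≈ 2.500
Minimum mean = 2.000, attained e.g. along the cycle 0 → 0 with weight 2 and length 1. So λ(A) = 2/1 = 2.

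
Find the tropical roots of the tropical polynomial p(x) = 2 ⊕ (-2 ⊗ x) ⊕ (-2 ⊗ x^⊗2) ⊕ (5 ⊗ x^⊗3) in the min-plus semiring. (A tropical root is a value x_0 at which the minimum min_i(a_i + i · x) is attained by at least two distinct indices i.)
Roots: {-7, 0, 4}

Each tropical root is a break point of the lower envelope of the lines y = a_i + i · x (there are 4 lines, with slopes 0, 1, ..., 3). Only the lines that attain the minimum somewhere contribute to roots; other lines are dominated. Here the surviving (envelope) indices are i = 3, i = 2, i = 1, i = 0.
Intersections between consecutive envelope lines give the roots: for adjacent envelope indices i < j the intersection is x = (a_i − a_j) / (j − i). Reading off the sorted break points: {-7, 0, 4}.
Verification: at each break x_0, at least two indices attain the minimum of min_i(a_i + i · x_0).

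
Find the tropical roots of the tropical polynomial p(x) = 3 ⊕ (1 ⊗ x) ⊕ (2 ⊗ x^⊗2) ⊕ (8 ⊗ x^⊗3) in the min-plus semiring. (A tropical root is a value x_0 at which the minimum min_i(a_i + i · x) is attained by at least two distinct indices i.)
Roots: {-6, -1, 2}

Each tropical root is a break point of the lower envelope of the lines y = a_i + i · x (there are 4 lines, with slopes 0, 1, ..., 3). Only the lines that attain the minimum somewhere contribute to roots; other lines are dominated. Here the surviving (envelope) indices are i = 3, i = 2, i = 1, i = 0.
Intersections between consecutive envelope lines give the roots: for adjacent envelope indices i < j the intersection is x = (a_i − a_j) / (j − i). Reading off the sorted break points: {-6, -1, 2}.
Verification: at each break x_0, at least two indices attain the minimum of min_i(a_i + i · x_0).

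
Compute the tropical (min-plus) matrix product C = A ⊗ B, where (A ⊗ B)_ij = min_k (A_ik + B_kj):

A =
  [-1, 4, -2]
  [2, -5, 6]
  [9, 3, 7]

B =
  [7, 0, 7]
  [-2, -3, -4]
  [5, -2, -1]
A ⊗ B =
  [2, -4, -3]
  [-7, -8, -9]
  [1, 0, -1]

Apply the min-plus product entry-by-entry:
  C[0][0] = min over k of (A[0][0] + B[0][0] = -1 + 7 = 6, A[0][1] + B[1][0] = 4 + -2 = 2, A[0][2] + B[2][0] = -2 + 5 = 3) = 2 (attained at k = 1)
  C[0][1] = min over k of (A[0][0] + B[0][1] = -1 + 0 = -1, A[0][1] + B[1][1] = 4 + -3 = 1, A[0][2] + B[2][1] = -2 + -2 = -4) = -4 (attained at k = 2)
  C[0][2] = min over k of (A[0][0] + B[0][2] = -1 + 7 = 6, A[0][1] + B[1][2] = 4 + -4 = 0, A[0][2] + B[2][2] = -2 + -1 = -3) = -3 (attained at k = 2)
  C[1][0] = min over k of (A[1][0] + B[0][0] = 2 + 7 = 9, A[1][1] + B[1][0] = -5 + -2 = -7, A[1][2] + B[2][0] = 6 + 5 = 11) = -7 (attained at k = 1)
  C[1][1] = min over k of (A[1][0] + B[0][1] = 2 + 0 = 2, A[1][1] + B[1][1] = -5 + -3 = -8, A[1][2] + B[2][1] = 6 + -2 = 4) = -8 (attained at k = 1)
  C[1][2] = min over k of (A[1][0] + B[0][2] = 2 + 7 = 9, A[1][1] + B[1][2] = -5 + -4 = -9, A[1][2] + B[2][2] = 6 + -1 = 5) = -9 (attained at k = 1)
  C[2][0] = min over k of (A[2][0] + B[0][0] = 9 + 7 = 16, A[2][1] + B[1][0] = 3 + -2 = 1, A[2][2] + B[2][0] = 7 + 5 = 12) = 1 (attained at k = 1)
  C[2][1] = min over k of (A[2][0] + B[0][1] = 9 + 0 = 9, A[2][1] + B[1][1] = 3 + -3 = 0, A[2][2] + B[2][1] = 7 + -2 = 5) = 0 (attained at k = 1)
  C[2][2] = min over k of (A[2][0] + B[0][2] = 9 + 7 = 16, A[2][1] + B[1][2] = 3 + -4 = -1, A[2][2] + B[2][2] = 7 + -1 = 6) = -1 (attained at k = 1)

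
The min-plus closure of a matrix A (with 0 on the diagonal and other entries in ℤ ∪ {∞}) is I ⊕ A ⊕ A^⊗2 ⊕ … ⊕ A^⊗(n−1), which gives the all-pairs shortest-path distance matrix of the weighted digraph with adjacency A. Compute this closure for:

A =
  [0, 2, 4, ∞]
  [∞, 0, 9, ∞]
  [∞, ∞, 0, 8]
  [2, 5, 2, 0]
Closure =
  [0, 2, 4, 12]
  [19, 0, 9, 17]
  [10, 12, 0, 8]
  [2, 4, 2, 0]

This is the Floyd-Warshall all-pairs shortest-path computation. For each intermediate vertex k = 0, 1, …, 3, update dist[i][j] ← min(dist[i][j], dist[i][k] + dist[k][j]). The final matrix gives, for each (i, j), the minimum total weight of any directed path from i to j (possibly empty when i = j).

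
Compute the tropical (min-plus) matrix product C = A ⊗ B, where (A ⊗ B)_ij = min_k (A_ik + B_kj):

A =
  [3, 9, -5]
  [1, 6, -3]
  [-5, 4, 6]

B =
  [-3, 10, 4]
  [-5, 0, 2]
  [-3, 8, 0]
A ⊗ B =
  [-8, 3, -5]
  [-6, 5, -3]
  [-8, 4, -1]

Apply the min-plus product entry-by-entry:
  C[0][0] = min over k of (A[0][0] + B[0][0] = 3 + -3 = 0, A[0][1] + B[1][0] = 9 + -5 = 4, A[0][2] + B[2][0] = -5 + -3 = -8) = -8 (attained at k = 2)
  C[0][1] = min over k of (A[0][0] + B[0][1] = 3 + 10 = 13, A[0][1] + B[1][1] = 9 + 0 = 9, A[0][2] + B[2][1] = -5 + 8 = 3) = 3 (attained at k = 2)
  C[0][2] = min over k of (A[0][0] + B[0][2] = 3 + 4 = 7, A[0][1] + B[1][2] = 9 + 2 = 11, A[0][2] + B[2][2] = -5 + 0 = -5) = -5 (attained at k = 2)
  C[1][0] = min over k of (A[1][0] + B[0][0] = 1 + -3 = -2, A[1][1] + B[1][0] = 6 + -5 = 1, A[1][2] + B[2][0] = -3 + -3 = -6) = -6 (attained at k = 2)
  C[1][1] = min over k of (A[1][0] + B[0][1] = 1 + 10 = 11, A[1][1] + B[1][1] = 6 + 0 = 6, A[1][2] + B[2][1] = -3 + 8 = 5) = 5 (attained at k = 2)
  C[1][2] = min over k of (A[1][0] + B[0][2] = 1 + 4 = 5, A[1][1] + B[1][2] = 6 + 2 = 8, A[1][2] + B[2][2] = -3 + 0 = -3) = -3 (attained at k = 2)
  C[2][0] = min over k of (A[2][0] + B[0][0] = -5 + -3 = -8, A[2][1] + B[1][0] = 4 + -5 = -1, A[2][2] + B[2][0] = 6 + -3 = 3) = -8 (attained at k = 0)
  C[2][1] = min over k of (A[2][0] + B[0][1] = -5 + 10 = 5, A[2][1] + B[1][1] = 4 + 0 = 4, A[2][2] + B[2][1] = 6 + 8 = 14) = 4 (attained at k = 1)
  C[2][2] = min over k of (A[2][0] + B[0][2] = -5 + 4 = -1, A[2][1] + B[1][2] = 4 + 2 = 6, A[2][2] + B[2][2] = 6 + 0 = 6) = -1 (attained at k = 0)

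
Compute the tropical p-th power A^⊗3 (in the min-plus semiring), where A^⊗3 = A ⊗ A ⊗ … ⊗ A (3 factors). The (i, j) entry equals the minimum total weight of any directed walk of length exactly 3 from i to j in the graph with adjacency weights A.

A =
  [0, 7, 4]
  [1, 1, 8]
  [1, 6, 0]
A^⊗3 =
  [0, 7, 4]
  [1, 3, 5]
  [1, 6, 0]

Each entry (A^⊗3)_ij equals the minimum over all length-3 walks i = v_0 → v_1 → … → v_3 = j of Σ_t A[v_t][v_{t+1}]. For example, for (i, j) = (0, 2) we minimise over 9 possible intermediate vertex sequences; the minimum is 4, attained along the walk 0 → 0 → 0 → 2.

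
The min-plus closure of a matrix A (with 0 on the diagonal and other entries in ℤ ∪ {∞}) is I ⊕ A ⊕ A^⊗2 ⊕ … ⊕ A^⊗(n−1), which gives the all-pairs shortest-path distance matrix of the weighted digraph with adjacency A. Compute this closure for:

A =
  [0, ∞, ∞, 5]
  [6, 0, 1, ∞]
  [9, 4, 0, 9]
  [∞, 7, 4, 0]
Closure =
  [0, 12, 9, 5]
  [6, 0, 1, 10]
  [9, 4, 0, 9]
  [13, 7, 4, 0]

This is the Floyd-Warshall all-pairs shortest-path computation. For each intermediate vertex k = 0, 1, …, 3, update dist[i][j] ← min(dist[i][j], dist[i][k] + dist[k][j]). The final matrix gives, for each (i, j), the minimum total weight of any directed path from i to j (possibly empty when i = j).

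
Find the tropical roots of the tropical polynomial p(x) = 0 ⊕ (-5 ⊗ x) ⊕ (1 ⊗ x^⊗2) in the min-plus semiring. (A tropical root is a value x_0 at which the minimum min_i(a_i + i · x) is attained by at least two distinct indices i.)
Roots: {-6, 5}

Each tropical root is a break point of the lower envelope of the lines y = a_i + i · x (there are 3 lines, with slopes 0, 1, ..., 2). Only the lines that attain the minimum somewhere contribute to roots; other lines are dominated. Here the surviving (envelope) indices are i = 2, i = 1, i = 0.
Intersections between consecutive envelope lines give the roots: for adjacent envelope indices i < j the intersection is x = (a_i − a_j) / (j − i). Reading off the sorted break points: {-6, 5}.
Verification: at each break x_0, at least two indices attain the minimum of min_i(a_i + i · x_0).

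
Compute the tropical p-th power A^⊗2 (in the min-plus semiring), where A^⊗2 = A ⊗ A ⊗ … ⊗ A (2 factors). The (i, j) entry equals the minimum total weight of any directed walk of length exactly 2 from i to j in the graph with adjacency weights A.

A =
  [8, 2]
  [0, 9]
A^⊗2 =
  [2, 10]
  [8, 2]

Each entry (A^⊗2)_ij equals the minimum over all length-2 walks i = v_0 → v_1 → … → v_2 = j of Σ_t A[v_t][v_{t+1}]. For example, for (i, j) = (0, 1) we minimise over 2 possible intermediate vertex sequences; the minimum is 10, attained along the walk 0 → 0 → 1.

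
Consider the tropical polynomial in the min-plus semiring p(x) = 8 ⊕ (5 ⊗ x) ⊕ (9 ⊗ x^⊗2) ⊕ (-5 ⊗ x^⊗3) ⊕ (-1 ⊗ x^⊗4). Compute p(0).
p(0) = -5

A tropical monomial a ⊗ x^⊗i evaluates to a + i · x. Evaluating each term at x = 0:
  Term 0 contributes 8 + 0 · 0 = 8
  Term 1 contributes 5 + 1 · 0 = 5
  Term 2 contributes 9 + 2 · 0 = 9
  Term 3 contributes -5 + 3 · 0 = -5
  Term 4 contributes -1 + 4 · 0 = -1
p(0) = ⊕ of these = min[8, 5, 9, -5, -1] = -5.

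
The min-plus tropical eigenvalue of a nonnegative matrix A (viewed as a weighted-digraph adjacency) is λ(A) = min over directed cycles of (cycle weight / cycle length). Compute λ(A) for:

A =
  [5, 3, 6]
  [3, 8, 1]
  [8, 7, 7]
λ(A) = 3

Enumerate directed cycles and compute their means (weight / length). Sample:
  cycle 0 → 0: weight = 5, length = 1, mean = 5/1 ≈ 5.000
  cycle 1 → 1: weight = 8, length = 1, mean = 8/1 ≈ 8.000
  cycle 2 → 2: weight = 7, length = 1, mean = 7/1 ≈ 7.000
  cycle 0 → 1 → 0: weight = 6, length = 2, mean = 6/2 ≈ 3.000
  cycle 0 → 2 → 0: weight = 14, length = 2, mean = 14/2 ≈ 7.000
  cycle 1 → 0 → 1: weight = 6, length = 2, mean = 6/2 ≈ 3.000
Minimum mean = 3.000, attained e.g. along the cycle 0 → 1 → 0 with weight 6 and length 2. So λ(A) = 6/2 = 3.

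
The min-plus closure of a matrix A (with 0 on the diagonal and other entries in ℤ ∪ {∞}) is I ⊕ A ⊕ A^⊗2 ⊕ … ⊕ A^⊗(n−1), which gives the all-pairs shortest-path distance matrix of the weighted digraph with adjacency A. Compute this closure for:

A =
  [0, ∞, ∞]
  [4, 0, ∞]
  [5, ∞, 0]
Closure =
  [0, ∞, ∞]
  [4, 0, ∞]
  [5, ∞, 0]

This is the Floyd-Warshall all-pairs shortest-path computation. For each intermediate vertex k = 0, 1, …, 2, update dist[i][j] ← min(dist[i][j], dist[i][k] + dist[k][j]). The final matrix gives, for each (i, j), the minimum total weight of any directed path from i to j (possibly empty when i = j).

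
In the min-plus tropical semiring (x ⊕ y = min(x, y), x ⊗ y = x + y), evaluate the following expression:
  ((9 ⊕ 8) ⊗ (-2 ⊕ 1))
((9 ⊕ 8) ⊗ (-2 ⊕ 1)) = 6

Expand innermost to outermost. Recall ⊕ takes the minimum of its arguments and ⊗ takes their sum. Working out the expression ((9 ⊕ 8) ⊗ (-2 ⊕ 1)) gives 6.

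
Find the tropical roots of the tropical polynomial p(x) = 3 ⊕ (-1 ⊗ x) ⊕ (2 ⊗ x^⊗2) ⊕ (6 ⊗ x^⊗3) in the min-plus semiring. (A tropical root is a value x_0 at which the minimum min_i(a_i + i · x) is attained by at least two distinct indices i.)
Roots: {-4, -3, 4}

Each tropical root is a break point of the lower envelope of the lines y = a_i + i · x (there are 4 lines, with slopes 0, 1, ..., 3). Only the lines that attain the minimum somewhere contribute to roots; other lines are dominated. Here the surviving (envelope) indices are i = 3, i = 2, i = 1, i = 0.
Intersections between consecutive envelope lines give the roots: for adjacent envelope indices i < j the intersection is x = (a_i − a_j) / (j − i). Reading off the sorted break points: {-4, -3, 4}.
Verification: at each break x_0, at least two indices attain the minimum of min_i(a_i + i · x_0).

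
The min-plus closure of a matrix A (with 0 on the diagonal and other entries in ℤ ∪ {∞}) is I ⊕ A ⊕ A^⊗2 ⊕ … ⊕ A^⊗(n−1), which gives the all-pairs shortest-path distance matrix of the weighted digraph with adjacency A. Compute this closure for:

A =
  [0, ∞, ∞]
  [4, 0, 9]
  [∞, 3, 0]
Closure =
  [0, ∞, ∞]
  [4, 0, 9]
  [7, 3, 0]

This is the Floyd-Warshall all-pairs shortest-path computation. For each intermediate vertex k = 0, 1, …, 2, update dist[i][j] ← min(dist[i][j], dist[i][k] + dist[k][j]). The final matrix gives, for each (i, j), the minimum total weight of any directed path from i to j (possibly empty when i = j).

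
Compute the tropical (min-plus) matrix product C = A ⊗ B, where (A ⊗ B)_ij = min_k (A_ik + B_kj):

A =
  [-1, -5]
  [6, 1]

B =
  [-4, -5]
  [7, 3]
A ⊗ B =
  [-5, -6]
  [2, 1]

Apply the min-plus product entry-by-entry:
  C[0][0] = min over k of (A[0][0] + B[0][0] = -1 + -4 = -5, A[0][1] + B[1][0] = -5 + 7 = 2) = -5 (attained at k = 0)
  C[0][1] = min over k of (A[0][0] + B[0][1] = -1 + -5 = -6, A[0][1] + B[1][1] = -5 + 3 = -2) = -6 (attained at k = 0)
  C[1][0] = min over k of (A[1][0] + B[0][0] = 6 + -4 = 2, A[1][1] + B[1][0] = 1 + 7 = 8) = 2 (attained at k = 0)
  C[1][1] = min over k of (A[1][0] + B[0][1] = 6 + -5 = 1, A[1][1] + B[1][1] = 1 + 3 = 4) = 1 (attained at k = 0)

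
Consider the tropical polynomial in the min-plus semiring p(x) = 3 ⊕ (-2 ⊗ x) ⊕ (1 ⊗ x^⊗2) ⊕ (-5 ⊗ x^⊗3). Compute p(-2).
p(-2) = -11

A tropical monomial a ⊗ x^⊗i evaluates to a + i · x. Evaluating each term at x = -2:
  Term 0 contributes 3 + 0 · -2 = 3
  Term 1 contributes -2 + 1 · -2 = -4
  Term 2 contributes 1 + 2 · -2 = -3
  Term 3 contributes -5 + 3 · -2 = -11
p(-2) = ⊕ of these = min[3, -4, -3, -11] = -11.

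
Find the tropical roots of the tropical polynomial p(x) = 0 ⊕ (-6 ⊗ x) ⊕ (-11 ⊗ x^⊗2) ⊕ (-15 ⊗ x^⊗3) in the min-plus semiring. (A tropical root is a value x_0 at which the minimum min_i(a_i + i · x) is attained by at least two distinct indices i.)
Roots: {4, 5, 6}

Each tropical root is a break point of the lower envelope of the lines y = a_i + i · x (there are 4 lines, with slopes 0, 1, ..., 3). Only the lines that attain the minimum somewhere contribute to roots; other lines are dominated. Here the surviving (envelope) indices are i = 3, i = 2, i = 1, i = 0.
Intersections between consecutive envelope lines give the roots: for adjacent envelope indices i < j the intersection is x = (a_i − a_j) / (j − i). Reading off the sorted break points: {4, 5, 6}.
Verification: at each break x_0, at least two indices attain the minimum of min_i(a_i + i · x_0).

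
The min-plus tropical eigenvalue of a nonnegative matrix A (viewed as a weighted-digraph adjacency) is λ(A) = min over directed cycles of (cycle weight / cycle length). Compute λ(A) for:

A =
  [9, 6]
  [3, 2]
λ(A) = 2

Enumerate directed cycles and compute their means (weight / length). Sample:
  cycle 0 → 0: weight = 9, length = 1, mean = 9/1 ≈ 9.000
  cycle 1 → 1: weight = 2, length = 1, mean = 2/1 ≈ 2.000
  cycle 0 → 1 → 0: weight = 9, length = 2, mean = 9/2 ≈ 4.500
  cycle 1 → 0 → 1: weight = 9, length = 2, mean = 9/2 ≈ 4.500
Minimum mean = 2.000, attained e.g. along the cycle 1 → 1 with weight 2 and length 1. So λ(A) = 2/1 = 2.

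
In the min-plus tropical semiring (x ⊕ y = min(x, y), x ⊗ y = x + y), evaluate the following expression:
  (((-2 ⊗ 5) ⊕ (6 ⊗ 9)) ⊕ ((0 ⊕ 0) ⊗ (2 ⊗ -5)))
(((-2 ⊗ 5) ⊕ (6 ⊗ 9)) ⊕ ((0 ⊕ 0) ⊗ (2 ⊗ -5))) = -3

Expand innermost to outermost. Recall ⊕ takes the minimum of its arguments and ⊗ takes their sum. Working out the expression (((-2 ⊗ 5) ⊕ (6 ⊗ 9)) ⊕ ((0 ⊕ 0) ⊗ (2 ⊗ -5))) gives -3.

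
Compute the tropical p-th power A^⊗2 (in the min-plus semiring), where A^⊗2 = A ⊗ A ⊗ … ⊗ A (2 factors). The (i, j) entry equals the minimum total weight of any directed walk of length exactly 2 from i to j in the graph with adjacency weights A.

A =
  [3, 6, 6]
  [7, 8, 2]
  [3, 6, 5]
A^⊗2 =
  [6, 9, 8]
  [5, 8, 7]
  [6, 9, 8]

Each entry (A^⊗2)_ij equals the minimum over all length-2 walks i = v_0 → v_1 → … → v_2 = j of Σ_t A[v_t][v_{t+1}]. For example, for (i, j) = (0, 2) we minimise over 3 possible intermediate vertex sequences; the minimum is 8, attained along the walk 0 → 1 → 2.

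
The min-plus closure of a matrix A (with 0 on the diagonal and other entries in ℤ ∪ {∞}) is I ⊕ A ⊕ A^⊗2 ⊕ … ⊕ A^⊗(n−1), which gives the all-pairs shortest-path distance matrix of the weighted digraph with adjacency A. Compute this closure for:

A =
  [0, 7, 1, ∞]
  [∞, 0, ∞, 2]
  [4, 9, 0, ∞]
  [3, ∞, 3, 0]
Closure =
  [0, 7, 1, 9]
  [5, 0, 5, 2]
  [4, 9, 0, 11]
  [3, 10, 3, 0]

This is the Floyd-Warshall all-pairs shortest-path computation. For each intermediate vertex k = 0, 1, …, 3, update dist[i][j] ← min(dist[i][j], dist[i][k] + dist[k][j]). The final matrix gives, for each (i, j), the minimum total weight of any directed path from i to j (possibly empty when i = j).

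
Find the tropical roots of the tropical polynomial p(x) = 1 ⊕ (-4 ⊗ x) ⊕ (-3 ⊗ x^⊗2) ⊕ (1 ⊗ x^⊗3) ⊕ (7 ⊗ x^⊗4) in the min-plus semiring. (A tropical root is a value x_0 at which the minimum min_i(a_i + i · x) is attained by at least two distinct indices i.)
Roots: {-6, -4, -1, 5}

Each tropical root is a break point of the lower envelope of the lines y = a_i + i · x (there are 5 lines, with slopes 0, 1, ..., 4). Only the lines that attain the minimum somewhere contribute to roots; other lines are dominated. Here the surviving (envelope) indices are i = 4, i = 3, i = 2, i = 1, i = 0.
Intersections between consecutive envelope lines give the roots: for adjacent envelope indices i < j the intersection is x = (a_i − a_j) / (j − i). Reading off the sorted break points: {-6, -4, -1, 5}.
Verification: at each break x_0, at least two indices attain the minimum of min_i(a_i + i · x_0).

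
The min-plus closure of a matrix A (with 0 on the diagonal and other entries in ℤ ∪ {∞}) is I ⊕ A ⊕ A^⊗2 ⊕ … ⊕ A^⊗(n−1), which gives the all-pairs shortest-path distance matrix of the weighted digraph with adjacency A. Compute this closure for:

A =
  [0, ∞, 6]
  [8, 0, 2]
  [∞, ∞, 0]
Closure =
  [0, ∞, 6]
  [8, 0, 2]
  [∞, ∞, 0]

This is the Floyd-Warshall all-pairs shortest-path computation. For each intermediate vertex k = 0, 1, …, 2, update dist[i][j] ← min(dist[i][j], dist[i][k] + dist[k][j]). The final matrix gives, for each (i, j), the minimum total weight of any directed path from i to j (possibly empty when i = j).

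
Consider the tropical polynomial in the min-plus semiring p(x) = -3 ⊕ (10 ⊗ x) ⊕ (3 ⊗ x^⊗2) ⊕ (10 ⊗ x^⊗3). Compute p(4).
p(4) = -3

A tropical monomial a ⊗ x^⊗i evaluates to a + i · x. Evaluating each term at x = 4:
  Term 0 contributes -3 + 0 · 4 = -3
  Term 1 contributes 10 + 1 · 4 = 14
  Term 2 contributes 3 + 2 · 4 = 11
  Term 3 contributes 10 + 3 · 4 = 22
p(4) = ⊕ of these = min[-3, 14, 11, 22] = -3.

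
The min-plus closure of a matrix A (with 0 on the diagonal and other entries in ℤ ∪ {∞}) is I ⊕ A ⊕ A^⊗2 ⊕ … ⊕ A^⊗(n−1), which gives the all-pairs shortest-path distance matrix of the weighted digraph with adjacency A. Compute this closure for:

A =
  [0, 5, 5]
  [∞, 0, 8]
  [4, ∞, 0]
Closure =
  [0, 5, 5]
  [12, 0, 8]
  [4, 9, 0]

This is the Floyd-Warshall all-pairs shortest-path computation. For each intermediate vertex k = 0, 1, …, 2, update dist[i][j] ← min(dist[i][j], dist[i][k] + dist[k][j]). The final matrix gives, for each (i, j), the minimum total weight of any directed path from i to j (possibly empty when i = j).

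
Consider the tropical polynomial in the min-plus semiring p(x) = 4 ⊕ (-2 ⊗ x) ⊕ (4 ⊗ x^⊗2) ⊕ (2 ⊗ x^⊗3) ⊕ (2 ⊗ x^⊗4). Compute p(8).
p(8) = 4

A tropical monomial a ⊗ x^⊗i evaluates to a + i · x. Evaluating each term at x = 8:
  Term 0 contributes 4 + 0 · 8 = 4
  Term 1 contributes -2 + 1 · 8 = 6
  Term 2 contributes 4 + 2 · 8 = 20
  Term 3 contributes 2 + 3 · 8 = 26
  Term 4 contributes 2 + 4 · 8 = 34
p(8) = ⊕ of these = min[4, 6, 20, 26, 34] = 4.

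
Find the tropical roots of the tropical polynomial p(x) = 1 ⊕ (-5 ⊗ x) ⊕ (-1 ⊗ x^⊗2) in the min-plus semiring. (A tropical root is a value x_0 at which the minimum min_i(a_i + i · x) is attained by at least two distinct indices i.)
Roots: {-4, 6}

Each tropical root is a break point of the lower envelope of the lines y = a_i + i · x (there are 3 lines, with slopes 0, 1, ..., 2). Only the lines that attain the minimum somewhere contribute to roots; other lines are dominated. Here the surviving (envelope) indices are i = 2, i = 1, i = 0.
Intersections between consecutive envelope lines give the roots: for adjacent envelope indices i < j the intersection is x = (a_i − a_j) / (j − i). Reading off the sorted break points: {-4, 6}.
Verification: at each break x_0, at least two indices attain the minimum of min_i(a_i + i · x_0).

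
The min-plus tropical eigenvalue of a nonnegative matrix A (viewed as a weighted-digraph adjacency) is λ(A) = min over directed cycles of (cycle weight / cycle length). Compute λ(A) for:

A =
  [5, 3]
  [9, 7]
λ(A) = 5

Enumerate directed cycles and compute their means (weight / length). Sample:
  cycle 0 → 0: weight = 5, length = 1, mean = 5/1 ≈ 5.000
  cycle 1 → 1: weight = 7, length = 1, mean = 7/1 ≈ 7.000
  cycle 0 → 1 → 0: weight = 12, length = 2, mean = 12/2 ≈ 6.000
  cycle 1 → 0 → 1: weight = 12, length = 2, mean = 12/2 ≈ 6.000
Minimum mean = 5.000, attained e.g. along the cycle 0 → 0 with weight 5 and length 1. So λ(A) = 5/1 = 5.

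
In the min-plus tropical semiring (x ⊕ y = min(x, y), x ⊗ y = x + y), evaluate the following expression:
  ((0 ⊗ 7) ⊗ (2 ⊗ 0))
((0 ⊗ 7) ⊗ (2 ⊗ 0)) = 9

Expand innermost to outermost. Recall ⊕ takes the minimum of its arguments and ⊗ takes their sum. Working out the expression ((0 ⊗ 7) ⊗ (2 ⊗ 0)) gives 9.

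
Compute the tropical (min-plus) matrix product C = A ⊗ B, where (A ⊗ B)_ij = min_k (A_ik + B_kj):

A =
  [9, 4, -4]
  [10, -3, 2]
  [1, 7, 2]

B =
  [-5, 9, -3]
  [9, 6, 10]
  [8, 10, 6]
A ⊗ B =
  [4, 6, 2]
  [5, 3, 7]
  [-4, 10, -2]

Apply the min-plus product entry-by-entry:
  C[0][0] = min over k of (A[0][0] + B[0][0] = 9 + -5 = 4, A[0][1] + B[1][0] = 4 + 9 = 13, A[0][2] + B[2][0] = -4 + 8 = 4) = 4 (attained at k = 0)
  C[0][1] = min over k of (A[0][0] + B[0][1] = 9 + 9 = 18, A[0][1] + B[1][1] = 4 + 6 = 10, A[0][2] + B[2][1] = -4 + 10 = 6) = 6 (attained at k = 2)
  C[0][2] = min over k of (A[0][0] + B[0][2] = 9 + -3 = 6, A[0][1] + B[1][2] = 4 + 10 = 14, A[0][2] + B[2][2] = -4 + 6 = 2) = 2 (attained at k = 2)
  C[1][0] = min over k of (A[1][0] + B[0][0] = 10 + -5 = 5, A[1][1] + B[1][0] = -3 + 9 = 6, A[1][2] + B[2][0] = 2 + 8 = 10) = 5 (attained at k = 0)
  C[1][1] = min over k of (A[1][0] + B[0][1] = 10 + 9 = 19, A[1][1] + B[1][1] = -3 + 6 = 3, A[1][2] + B[2][1] = 2 + 10 = 12) = 3 (attained at k = 1)
  C[1][2] = min over k of (A[1][0] + B[0][2] = 10 + -3 = 7, A[1][1] + B[1][2] = -3 + 10 = 7, A[1][2] + B[2][2] = 2 + 6 = 8) = 7 (attained at k = 0)
  C[2][0] = min over k of (A[2][0] + B[0][0] = 1 + -5 = -4, A[2][1] + B[1][0] = 7 + 9 = 16, A[2][2] + B[2][0] = 2 + 8 = 10) = -4 (attained at k = 0)
  C[2][1] = min over k of (A[2][0] + B[0][1] = 1 + 9 = 10, A[2][1] + B[1][1] = 7 + 6 = 13, A[2][2] + B[2][1] = 2 + 10 = 12) = 10 (attained at k = 0)
  C[2][2] = min over k of (A[2][0] + B[0][2] = 1 + -3 = -2, A[2][1] + B[1][2] = 7 + 10 = 17, A[2][2] + B[2][2] = 2 + 6 = 8) = -2 (attained at k = 0)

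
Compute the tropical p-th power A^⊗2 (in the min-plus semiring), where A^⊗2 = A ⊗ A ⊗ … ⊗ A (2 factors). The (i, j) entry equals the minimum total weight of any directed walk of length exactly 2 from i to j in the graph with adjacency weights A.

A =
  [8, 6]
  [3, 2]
A^⊗2 =
  [9, 8]
  [5, 4]

Each entry (A^⊗2)_ij equals the minimum over all length-2 walks i = v_0 → v_1 → … → v_2 = j of Σ_t A[v_t][v_{t+1}]. For example, for (i, j) = (0, 1) we minimise over 2 possible intermediate vertex sequences; the minimum is 8, attained along the walk 0 → 1 → 1.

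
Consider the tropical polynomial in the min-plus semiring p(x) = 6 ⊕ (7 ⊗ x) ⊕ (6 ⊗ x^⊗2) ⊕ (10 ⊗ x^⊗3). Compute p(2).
p(2) = 6

A tropical monomial a ⊗ x^⊗i evaluates to a + i · x. Evaluating each term at x = 2:
  Term 0 contributes 6 + 0 · 2 = 6
  Term 1 contributes 7 + 1 · 2 = 9
  Term 2 contributes 6 + 2 · 2 = 10
  Term 3 contributes 10 + 3 · 2 = 16
p(2) = ⊕ of these = min[6, 9, 10, 16] = 6.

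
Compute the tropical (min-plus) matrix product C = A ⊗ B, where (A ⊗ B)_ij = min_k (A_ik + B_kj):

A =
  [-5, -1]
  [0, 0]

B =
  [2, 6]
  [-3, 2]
A ⊗ B =
  [-4, 1]
  [-3, 2]

Apply the min-plus product entry-by-entry:
  C[0][0] = min over k of (A[0][0] + B[0][0] = -5 + 2 = -3, A[0][1] + B[1][0] = -1 + -3 = -4) = -4 (attained at k = 1)
  C[0][1] = min over k of (A[0][0] + B[0][1] = -5 + 6 = 1, A[0][1] + B[1][1] = -1 + 2 = 1) = 1 (attained at k = 0)
  C[1][0] = min over k of (A[1][0] + B[0][0] = 0 + 2 = 2, A[1][1] + B[1][0] = 0 + -3 = -3) = -3 (attained at k = 1)
  C[1][1] = min over k of (A[1][0] + B[0][1] = 0 + 6 = 6, A[1][1] + B[1][1] = 0 + 2 = 2) = 2 (attained at k = 1)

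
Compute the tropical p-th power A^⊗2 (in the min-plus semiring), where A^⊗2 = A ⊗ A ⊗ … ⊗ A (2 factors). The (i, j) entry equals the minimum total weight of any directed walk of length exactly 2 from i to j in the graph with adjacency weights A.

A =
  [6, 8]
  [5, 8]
A^⊗2 =
  [12, 14]
  [11, 13]

Each entry (A^⊗2)_ij equals the minimum over all length-2 walks i = v_0 → v_1 → … → v_2 = j of Σ_t A[v_t][v_{t+1}]. For example, for (i, j) = (0, 1) we minimise over 2 possible intermediate vertex sequences; the minimum is 14, attained along the walk 0 → 0 → 1.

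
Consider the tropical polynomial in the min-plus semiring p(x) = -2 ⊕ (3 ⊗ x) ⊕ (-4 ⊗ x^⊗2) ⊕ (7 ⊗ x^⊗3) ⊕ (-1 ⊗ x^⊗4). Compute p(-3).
p(-3) = -13

A tropical monomial a ⊗ x^⊗i evaluates to a + i · x. Evaluating each term at x = -3:
  Term 0 contributes -2 + 0 · -3 = -2
  Term 1 contributes 3 + 1 · -3 = 0
  Term 2 contributes -4 + 2 · -3 = -10
  Term 3 contributes 7 + 3 · -3 = -2
  Term 4 contributes -1 + 4 · -3 = -13
p(-3) = ⊕ of these = min[-2, 0, -10, -2, -13] = -13.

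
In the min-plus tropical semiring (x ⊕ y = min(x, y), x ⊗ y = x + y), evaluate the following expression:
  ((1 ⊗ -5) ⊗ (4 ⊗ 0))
((1 ⊗ -5) ⊗ (4 ⊗ 0)) = 0

Expand innermost to outermost. Recall ⊕ takes the minimum of its arguments and ⊗ takes their sum. Working out the expression ((1 ⊗ -5) ⊗ (4 ⊗ 0)) gives 0.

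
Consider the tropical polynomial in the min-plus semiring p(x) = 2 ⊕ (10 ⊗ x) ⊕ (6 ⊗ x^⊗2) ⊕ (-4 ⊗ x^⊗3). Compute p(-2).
p(-2) = -10

A tropical monomial a ⊗ x^⊗i evaluates to a + i · x. Evaluating each term at x = -2:
  Term 0 contributes 2 + 0 · -2 = 2
  Term 1 contributes 10 + 1 · -2 = 8
  Term 2 contributes 6 + 2 · -2 = 2
  Term 3 contributes -4 + 3 · -2 = -10
p(-2) = ⊕ of these = min[2, 8, 2, -10] = -10.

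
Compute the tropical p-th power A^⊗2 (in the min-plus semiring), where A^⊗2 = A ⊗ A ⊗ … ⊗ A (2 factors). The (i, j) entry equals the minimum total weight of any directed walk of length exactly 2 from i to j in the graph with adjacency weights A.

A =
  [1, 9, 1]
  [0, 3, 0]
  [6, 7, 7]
A^⊗2 =
  [2, 8, 2]
  [1, 6, 1]
  [7, 10, 7]

Each entry (A^⊗2)_ij equals the minimum over all length-2 walks i = v_0 → v_1 → … → v_2 = j of Σ_t A[v_t][v_{t+1}]. For example, for (i, j) = (0, 2) we minimise over 3 possible intermediate vertex sequences; the minimum is 2, attained along the walk 0 → 0 → 2.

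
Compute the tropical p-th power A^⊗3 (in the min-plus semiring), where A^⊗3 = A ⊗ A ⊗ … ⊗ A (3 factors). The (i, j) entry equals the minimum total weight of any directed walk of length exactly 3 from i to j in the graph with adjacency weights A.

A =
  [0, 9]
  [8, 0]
A^⊗3 =
  [0, 9]
  [8, 0]

Each entry (A^⊗3)_ij equals the minimum over all length-3 walks i = v_0 → v_1 → … → v_3 = j of Σ_t A[v_t][v_{t+1}]. For example, for (i, j) = (0, 1) we minimise over 4 possible intermediate vertex sequences; the minimum is 9, attained along the walk 0 → 0 → 0 → 1.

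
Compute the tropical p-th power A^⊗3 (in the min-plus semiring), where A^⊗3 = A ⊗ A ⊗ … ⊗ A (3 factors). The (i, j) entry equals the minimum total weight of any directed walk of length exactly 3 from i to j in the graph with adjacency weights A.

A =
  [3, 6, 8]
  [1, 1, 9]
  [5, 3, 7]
A^⊗3 =
  [8, 8, 14]
  [3, 3, 10]
  [5, 5, 12]

Each entry (A^⊗3)_ij equals the minimum over all length-3 walks i = v_0 → v_1 → … → v_3 = j of Σ_t A[v_t][v_{t+1}]. For example, for (i, j) = (0, 2) we minimise over 9 possible intermediate vertex sequences; the minimum is 14, attained along the walk 0 → 0 → 0 → 2.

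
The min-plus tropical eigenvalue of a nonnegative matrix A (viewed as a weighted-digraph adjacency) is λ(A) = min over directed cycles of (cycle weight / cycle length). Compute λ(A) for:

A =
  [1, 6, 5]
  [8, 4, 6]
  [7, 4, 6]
λ(A) = 1

Enumerate directed cycles and compute their means (weight / length). Sample:
  cycle 0 → 0: weight = 1, length = 1, mean = 1/1 ≈ 1.000
  cycle 1 → 1: weight = 4, length = 1, mean = 4/1 ≈ 4.000
  cycle 2 → 2: weight = 6, length = 1, mean = 6/1 ≈ 6.000
  cycle 0 → 1 → 0: weight = 14, length = 2, mean = 14/2 ≈ 7.000
  cycle 0 → 2 → 0: weight = 12, length = 2, mean = 12/2 ≈ 6.000
  cycle 1 → 0 → 1: weight = 14, length = 2, mean = 14/2 ≈ 7.000
Minimum mean = 1.000, attained e.g. along the cycle 0 → 0 with weight 1 and length 1. So λ(A) = 1/1 = 1.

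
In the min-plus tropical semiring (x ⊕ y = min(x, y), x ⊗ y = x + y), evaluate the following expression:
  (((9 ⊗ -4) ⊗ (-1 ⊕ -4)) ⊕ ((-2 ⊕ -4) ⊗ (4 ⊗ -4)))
(((9 ⊗ -4) ⊗ (-1 ⊕ -4)) ⊕ ((-2 ⊕ -4) ⊗ (4 ⊗ -4))) = -4

Expand innermost to outermost. Recall ⊕ takes the minimum of its arguments and ⊗ takes their sum. Working out the expression (((9 ⊗ -4) ⊗ (-1 ⊕ -4)) ⊕ ((-2 ⊕ -4) ⊗ (4 ⊗ -4))) gives -4.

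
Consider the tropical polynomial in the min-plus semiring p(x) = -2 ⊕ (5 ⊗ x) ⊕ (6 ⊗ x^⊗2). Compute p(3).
p(3) = -2

A tropical monomial a ⊗ x^⊗i evaluates to a + i · x. Evaluating each term at x = 3:
  Term 0 contributes -2 + 0 · 3 = -2
  Term 1 contributes 5 + 1 · 3 = 8
  Term 2 contributes 6 + 2 · 3 = 12
p(3) = ⊕ of these = min[-2, 8, 12] = -2.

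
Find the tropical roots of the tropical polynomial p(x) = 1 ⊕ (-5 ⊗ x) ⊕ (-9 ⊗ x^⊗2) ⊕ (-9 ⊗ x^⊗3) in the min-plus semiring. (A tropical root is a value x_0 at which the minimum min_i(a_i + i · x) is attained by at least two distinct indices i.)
Roots: {0, 4, 6}

Each tropical root is a break point of the lower envelope of the lines y = a_i + i · x (there are 4 lines, with slopes 0, 1, ..., 3). Only the lines that attain the minimum somewhere contribute to roots; other lines are dominated. Here the surviving (envelope) indices are i = 3, i = 2, i = 1, i = 0.
Intersections between consecutive envelope lines give the roots: for adjacent envelope indices i < j the intersection is x = (a_i − a_j) / (j − i). Reading off the sorted break points: {0, 4, 6}.
Verification: at each break x_0, at least two indices attain the minimum of min_i(a_i + i · x_0).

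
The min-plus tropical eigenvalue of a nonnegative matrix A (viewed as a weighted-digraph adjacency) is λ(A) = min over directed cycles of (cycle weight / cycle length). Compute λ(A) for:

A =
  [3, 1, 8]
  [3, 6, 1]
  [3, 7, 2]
λ(A) = 5/3

Enumerate directed cycles and compute their means (weight / length). Sample:
  cycle 0 → 0: weight = 3, length = 1, mean = 3/1 ≈ 3.000
  cycle 1 → 1: weight = 6, length = 1, mean = 6/1 ≈ 6.000
  cycle 2 → 2: weight = 2, length = 1, mean = 2/1 ≈ 2.000
  cycle 0 → 1 → 0: weight = 4, length = 2, mean = 4/2 ≈ 2.000
  cycle 0 → 2 → 0: weight = 11, length = 2, mean = 11/2 ≈ 5.500
  cycle 1 → 0 → 1: weight = 4, length = 2, mean = 4/2 ≈ 2.000
Minimum mean = 1.667, attained e.g. along the cycle 0 → 1 → 2 → 0 with weight 5 and length 3. So λ(A) = 5/3 = 5/3.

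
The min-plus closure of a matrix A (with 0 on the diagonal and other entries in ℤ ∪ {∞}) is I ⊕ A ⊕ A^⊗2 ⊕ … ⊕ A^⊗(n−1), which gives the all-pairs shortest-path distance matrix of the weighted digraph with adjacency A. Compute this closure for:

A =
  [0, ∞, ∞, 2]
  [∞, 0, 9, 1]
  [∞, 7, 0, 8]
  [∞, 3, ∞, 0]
Closure =
  [0, 5, 14, 2]
  [∞, 0, 9, 1]
  [∞, 7, 0, 8]
  [∞, 3, 12, 0]

This is the Floyd-Warshall all-pairs shortest-path computation. For each intermediate vertex k = 0, 1, …, 3, update dist[i][j] ← min(dist[i][j], dist[i][k] + dist[k][j]). The final matrix gives, for each (i, j), the minimum total weight of any directed path from i to j (possibly empty when i = j).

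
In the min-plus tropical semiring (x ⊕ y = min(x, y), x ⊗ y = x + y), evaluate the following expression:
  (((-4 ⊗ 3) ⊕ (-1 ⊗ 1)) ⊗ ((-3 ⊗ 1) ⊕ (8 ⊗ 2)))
(((-4 ⊗ 3) ⊕ (-1 ⊗ 1)) ⊗ ((-3 ⊗ 1) ⊕ (8 ⊗ 2))) = -3

Expand innermost to outermost. Recall ⊕ takes the minimum of its arguments and ⊗ takes their sum. Working out the expression (((-4 ⊗ 3) ⊕ (-1 ⊗ 1)) ⊗ ((-3 ⊗ 1) ⊕ (8 ⊗ 2))) gives -3.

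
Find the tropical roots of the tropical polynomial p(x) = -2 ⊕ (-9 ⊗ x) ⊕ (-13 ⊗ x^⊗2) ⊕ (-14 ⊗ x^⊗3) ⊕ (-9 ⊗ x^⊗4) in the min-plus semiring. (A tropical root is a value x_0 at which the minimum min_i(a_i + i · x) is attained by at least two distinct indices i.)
Roots: {-5, 1, 4, 7}

Each tropical root is a break point of the lower envelope of the lines y = a_i + i · x (there are 5 lines, with slopes 0, 1, ..., 4). Only the lines that attain the minimum somewhere contribute to roots; other lines are dominated. Here the surviving (envelope) indices are i = 4, i = 3, i = 2, i = 1, i = 0.
Intersections between consecutive envelope lines give the roots: for adjacent envelope indices i < j the intersection is x = (a_i − a_j) / (j − i). Reading off the sorted break points: {-5, 1, 4, 7}.
Verification: at each break x_0, at least two indices attain the minimum of min_i(a_i + i · x_0).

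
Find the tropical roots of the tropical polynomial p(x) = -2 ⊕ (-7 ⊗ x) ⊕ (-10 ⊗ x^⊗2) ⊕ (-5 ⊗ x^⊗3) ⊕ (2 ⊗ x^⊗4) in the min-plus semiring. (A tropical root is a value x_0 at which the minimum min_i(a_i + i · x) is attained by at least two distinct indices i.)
Roots: {-7, -5, 3, 5}

Each tropical root is a break point of the lower envelope of the lines y = a_i + i · x (there are 5 lines, with slopes 0, 1, ..., 4). Only the lines that attain the minimum somewhere contribute to roots; other lines are dominated. Here the surviving (envelope) indices are i = 4, i = 3, i = 2, i = 1, i = 0.
Intersections between consecutive envelope lines give the roots: for adjacent envelope indices i < j the intersection is x = (a_i − a_j) / (j − i). Reading off the sorted break points: {-7, -5, 3, 5}.
Verification: at each break x_0, at least two indices attain the minimum of min_i(a_i + i · x_0).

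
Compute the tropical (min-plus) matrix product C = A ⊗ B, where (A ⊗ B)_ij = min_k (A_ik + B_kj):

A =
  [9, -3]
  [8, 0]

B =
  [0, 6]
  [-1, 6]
A ⊗ B =
  [-4, 3]
  [-1, 6]

Apply the min-plus product entry-by-entry:
  C[0][0] = min over k of (A[0][0] + B[0][0] = 9 + 0 = 9, A[0][1] + B[1][0] = -3 + -1 = -4) = -4 (attained at k = 1)
  C[0][1] = min over k of (A[0][0] + B[0][1] = 9 + 6 = 15, A[0][1] + B[1][1] = -3 + 6 = 3) = 3 (attained at k = 1)
  C[1][0] = min over k of (A[1][0] + B[0][0] = 8 + 0 = 8, A[1][1] + B[1][0] = 0 + -1 = -1) = -1 (attained at k = 1)
  C[1][1] = min over k of (A[1][0] + B[0][1] = 8 + 6 = 14, A[1][1] + B[1][1] = 0 + 6 = 6) = 6 (attained at k = 1)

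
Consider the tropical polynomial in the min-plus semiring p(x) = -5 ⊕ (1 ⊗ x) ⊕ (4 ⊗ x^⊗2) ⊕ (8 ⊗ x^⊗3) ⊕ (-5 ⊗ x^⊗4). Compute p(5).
p(5) = -5

A tropical monomial a ⊗ x^⊗i evaluates to a + i · x. Evaluating each term at x = 5:
  Term 0 contributes -5 + 0 · 5 = -5
  Term 1 contributes 1 + 1 · 5 = 6
  Term 2 contributes 4 + 2 · 5 = 14
  Term 3 contributes 8 + 3 · 5 = 23
  Term 4 contributes -5 + 4 · 5 = 15
p(5) = ⊕ of these = min[-5, 6, 14, 23, 15] = -5.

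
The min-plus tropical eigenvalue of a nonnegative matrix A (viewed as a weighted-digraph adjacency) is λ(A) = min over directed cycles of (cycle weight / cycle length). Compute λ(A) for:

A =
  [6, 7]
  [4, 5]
λ(A) = 5

Enumerate directed cycles and compute their means (weight / length). Sample:
  cycle 0 → 0: weight = 6, length = 1, mean = 6/1 ≈ 6.000
  cycle 1 → 1: weight = 5, length = 1, mean = 5/1 ≈ 5.000
  cycle 0 → 1 → 0: weight = 11, length = 2, mean = 11/2 ≈ 5.500
  cycle 1 → 0 → 1: weight = 11, length = 2, mean = 11/2 ≈ 5.500
Minimum mean = 5.000, attained e.g. along the cycle 1 → 1 with weight 5 and length 1. So λ(A) = 5/1 = 5.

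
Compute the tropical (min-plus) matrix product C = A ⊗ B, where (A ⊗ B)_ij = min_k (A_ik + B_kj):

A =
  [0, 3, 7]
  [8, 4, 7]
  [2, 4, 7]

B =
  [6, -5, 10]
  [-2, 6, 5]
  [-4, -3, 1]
A ⊗ B =
  [1, -5, 8]
  [2, 3, 8]
  [2, -3, 8]

Apply the min-plus product entry-by-entry:
  C[0][0] = min over k of (A[0][0] + B[0][0] = 0 + 6 = 6, A[0][1] + B[1][0] = 3 + -2 = 1, A[0][2] + B[2][0] = 7 + -4 = 3) = 1 (attained at k = 1)
  C[0][1] = min over k of (A[0][0] + B[0][1] = 0 + -5 = -5, A[0][1] + B[1][1] = 3 + 6 = 9, A[0][2] + B[2][1] = 7 + -3 = 4) = -5 (attained at k = 0)
  C[0][2] = min over k of (A[0][0] + B[0][2] = 0 + 10 = 10, A[0][1] + B[1][2] = 3 + 5 = 8, A[0][2] + B[2][2] = 7 + 1 = 8) = 8 (attained at k = 1)
  C[1][0] = min over k of (A[1][0] + B[0][0] = 8 + 6 = 14, A[1][1] + B[1][0] = 4 + -2 = 2, A[1][2] + B[2][0] = 7 + -4 = 3) = 2 (attained at k = 1)
  C[1][1] = min over k of (A[1][0] + B[0][1] = 8 + -5 = 3, A[1][1] + B[1][1] = 4 + 6 = 10, A[1][2] + B[2][1] = 7 + -3 = 4) = 3 (attained at k = 0)
  C[1][2] = min over k of (A[1][0] + B[0][2] = 8 + 10 = 18, A[1][1] + B[1][2] = 4 + 5 = 9, A[1][2] + B[2][2] = 7 + 1 = 8) = 8 (attained at k = 2)
  C[2][0] = min over k of (A[2][0] + B[0][0] = 2 + 6 = 8, A[2][1] + B[1][0] = 4 + -2 = 2, A[2][2] + B[2][0] = 7 + -4 = 3) = 2 (attained at k = 1)
  C[2][1] = min over k of (A[2][0] + B[0][1] = 2 + -5 = -3, A[2][1] + B[1][1] = 4 + 6 = 10, A[2][2] + B[2][1] = 7 + -3 = 4) = -3 (attained at k = 0)
  C[2][2] = min over k of (A[2][0] + B[0][2] = 2 + 10 = 12, A[2][1] + B[1][2] = 4 + 5 = 9, A[2][2] + B[2][2] = 7 + 1 = 8) = 8 (attained at k = 2)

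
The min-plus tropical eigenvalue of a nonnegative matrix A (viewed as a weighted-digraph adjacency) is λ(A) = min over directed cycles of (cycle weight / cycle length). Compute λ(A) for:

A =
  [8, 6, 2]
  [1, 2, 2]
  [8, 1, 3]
λ(A) = 4/3

Enumerate directed cycles and compute their means (weight / length). Sample:
  cycle 0 → 0: weight = 8, length = 1, mean = 8/1 ≈ 8.000
  cycle 1 → 1: weight = 2, length = 1, mean = 2/1 ≈ 2.000
  cycle 2 → 2: weight = 3, length = 1, mean = 3/1 ≈ 3.000
  cycle 0 → 1 → 0: weight = 7, length = 2, mean = 7/2 ≈ 3.500
  cycle 0 → 2 → 0: weight = 10, length = 2, mean = 10/2 ≈ 5.000
  cycle 1 → 0 → 1: weight = 7, length = 2, mean = 7/2 ≈ 3.500
Minimum mean = 1.333, attained e.g. along the cycle 0 → 2 → 1 → 0 with weight 4 and length 3. So λ(A) = 4/3 = 4/3.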